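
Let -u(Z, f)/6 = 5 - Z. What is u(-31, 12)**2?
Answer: 46656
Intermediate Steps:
u(Z, f) = -30 + 6*Z (u(Z, f) = -6*(5 - Z) = -30 + 6*Z)
u(-31, 12)**2 = (-30 + 6*(-31))**2 = (-30 - 186)**2 = (-216)**2 = 46656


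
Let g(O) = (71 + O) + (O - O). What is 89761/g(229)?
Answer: 89761/300 ≈ 299.20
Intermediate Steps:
g(O) = 71 + O (g(O) = (71 + O) + 0 = 71 + O)
89761/g(229) = 89761/(71 + 229) = 89761/300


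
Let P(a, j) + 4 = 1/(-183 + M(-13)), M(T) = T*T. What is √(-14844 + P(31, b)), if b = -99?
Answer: 3*I*√323358/14 ≈ 121.85*I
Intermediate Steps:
M(T) = T²
P(a, j) = -57/14 (P(a, j) = -4 + 1/(-183 + (-13)²) = -4 + 1/(-183 + 169) = -4 + 1/(-14) = -4 - 1/14 = -57/14)
√(-14844 + P(31, b)) = √(-14844 - 57/14) = √(-207873/14) = 3*I*√323358/14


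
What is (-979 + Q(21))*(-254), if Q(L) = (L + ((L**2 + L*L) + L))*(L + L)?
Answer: -9608566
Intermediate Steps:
Q(L) = 2*L*(2*L + 2*L**2) (Q(L) = (L + ((L**2 + L**2) + L))*(2*L) = (L + (2*L**2 + L))*(2*L) = (L + (L + 2*L**2))*(2*L) = (2*L + 2*L**2)*(2*L) = 2*L*(2*L + 2*L**2))
(-979 + Q(21))*(-254) = (-979 + 4*21**2*(1 + 21))*(-254) = (-979 + 4*441*22)*(-254) = (-979 + 38808)*(-254) = 37829*(-254) = -9608566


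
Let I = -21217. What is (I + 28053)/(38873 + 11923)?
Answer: 1709/12699 ≈ 0.13458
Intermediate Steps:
(I + 28053)/(38873 + 11923) = (-21217 + 28053)/(38873 + 11923) = 6836/50796 = 6836*(1/50796) = 1709/12699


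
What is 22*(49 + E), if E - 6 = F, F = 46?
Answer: 2222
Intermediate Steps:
E = 52 (E = 6 + 46 = 52)
22*(49 + E) = 22*(49 + 52) = 22*101 = 2222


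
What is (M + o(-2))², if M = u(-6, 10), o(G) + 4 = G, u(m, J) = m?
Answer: 144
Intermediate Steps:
o(G) = -4 + G
M = -6
(M + o(-2))² = (-6 + (-4 - 2))² = (-6 - 6)² = (-12)² = 144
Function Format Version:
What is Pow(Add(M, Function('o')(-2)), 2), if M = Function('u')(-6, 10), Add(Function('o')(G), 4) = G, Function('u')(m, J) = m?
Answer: 144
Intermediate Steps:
Function('o')(G) = Add(-4, G)
M = -6
Pow(Add(M, Function('o')(-2)), 2) = Pow(Add(-6, Add(-4, -2)), 2) = Pow(Add(-6, -6), 2) = Pow(-12, 2) = 144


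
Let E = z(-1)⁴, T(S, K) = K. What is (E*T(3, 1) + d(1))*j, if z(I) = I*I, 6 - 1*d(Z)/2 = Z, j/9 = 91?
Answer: 9009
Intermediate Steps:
j = 819 (j = 9*91 = 819)
d(Z) = 12 - 2*Z
z(I) = I²
E = 1 (E = ((-1)²)⁴ = 1⁴ = 1)
(E*T(3, 1) + d(1))*j = (1*1 + (12 - 2*1))*819 = (1 + (12 - 2))*819 = (1 + 10)*819 = 11*819 = 9009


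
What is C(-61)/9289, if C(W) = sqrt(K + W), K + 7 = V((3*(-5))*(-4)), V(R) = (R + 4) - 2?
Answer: I*sqrt(6)/9289 ≈ 0.0002637*I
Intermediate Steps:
V(R) = 2 + R (V(R) = (4 + R) - 2 = 2 + R)
K = 55 (K = -7 + (2 + (3*(-5))*(-4)) = -7 + (2 - 15*(-4)) = -7 + (2 + 60) = -7 + 62 = 55)
C(W) = sqrt(55 + W)
C(-61)/9289 = sqrt(55 - 61)/9289 = sqrt(-6)*(1/9289) = (I*sqrt(6))*(1/9289) = I*sqrt(6)/9289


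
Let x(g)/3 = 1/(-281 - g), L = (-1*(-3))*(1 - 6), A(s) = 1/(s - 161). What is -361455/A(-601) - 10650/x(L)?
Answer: 276373010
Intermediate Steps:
A(s) = 1/(-161 + s)
L = -15 (L = 3*(-5) = -15)
x(g) = 3/(-281 - g)
-361455/A(-601) - 10650/x(L) = -361455/(1/(-161 - 601)) - 10650/((-3/(281 - 15))) = -361455/(1/(-762)) - 10650/((-3/266)) = -361455/(-1/762) - 10650/((-3*1/266)) = -361455*(-762) - 10650/(-3/266) = 275428710 - 10650*(-266/3) = 275428710 + 944300 = 276373010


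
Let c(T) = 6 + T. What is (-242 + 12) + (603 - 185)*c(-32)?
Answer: -11098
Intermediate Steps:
(-242 + 12) + (603 - 185)*c(-32) = (-242 + 12) + (603 - 185)*(6 - 32) = -230 + 418*(-26) = -230 - 10868 = -11098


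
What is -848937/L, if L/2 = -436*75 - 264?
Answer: 282979/21976 ≈ 12.877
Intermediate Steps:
L = -65928 (L = 2*(-436*75 - 264) = 2*(-32700 - 264) = 2*(-32964) = -65928)
-848937/L = -848937/(-65928) = -848937*(-1/65928) = 282979/21976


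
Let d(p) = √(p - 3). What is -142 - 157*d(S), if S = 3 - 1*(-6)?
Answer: -142 - 157*√6 ≈ -526.57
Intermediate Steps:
S = 9 (S = 3 + 6 = 9)
d(p) = √(-3 + p)
-142 - 157*d(S) = -142 - 157*√(-3 + 9) = -142 - 157*√6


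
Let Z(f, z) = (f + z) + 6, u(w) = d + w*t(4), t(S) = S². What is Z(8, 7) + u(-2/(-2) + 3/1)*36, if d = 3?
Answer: 2433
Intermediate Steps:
u(w) = 3 + 16*w (u(w) = 3 + w*4² = 3 + w*16 = 3 + 16*w)
Z(f, z) = 6 + f + z
Z(8, 7) + u(-2/(-2) + 3/1)*36 = (6 + 8 + 7) + (3 + 16*(-2/(-2) + 3/1))*36 = 21 + (3 + 16*(-2*(-½) + 3*1))*36 = 21 + (3 + 16*(1 + 3))*36 = 21 + (3 + 16*4)*36 = 21 + (3 + 64)*36 = 21 + 67*36 = 21 + 2412 = 2433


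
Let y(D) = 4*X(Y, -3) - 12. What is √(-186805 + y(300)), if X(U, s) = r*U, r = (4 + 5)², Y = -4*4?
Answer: I*√192001 ≈ 438.18*I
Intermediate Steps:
Y = -16
r = 81 (r = 9² = 81)
X(U, s) = 81*U
y(D) = -5196 (y(D) = 4*(81*(-16)) - 12 = 4*(-1296) - 12 = -5184 - 12 = -5196)
√(-186805 + y(300)) = √(-186805 - 5196) = √(-192001) = I*√192001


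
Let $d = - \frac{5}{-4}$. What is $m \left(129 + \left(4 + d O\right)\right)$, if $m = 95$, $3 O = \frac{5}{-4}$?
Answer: $\frac{604105}{48} \approx 12586.0$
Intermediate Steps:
$O = - \frac{5}{12}$ ($O = \frac{5 \frac{1}{-4}}{3} = \frac{5 \left(- \frac{1}{4}\right)}{3} = \frac{1}{3} \left(- \frac{5}{4}\right) = - \frac{5}{12} \approx -0.41667$)
$d = \frac{5}{4}$ ($d = \left(-5\right) \left(- \frac{1}{4}\right) = \frac{5}{4} \approx 1.25$)
$m \left(129 + \left(4 + d O\right)\right) = 95 \left(129 + \left(4 + \frac{5}{4} \left(- \frac{5}{12}\right)\right)\right) = 95 \left(129 + \left(4 - \frac{25}{48}\right)\right) = 95 \left(129 + \frac{167}{48}\right) = 95 \cdot \frac{6359}{48} = \frac{604105}{48}$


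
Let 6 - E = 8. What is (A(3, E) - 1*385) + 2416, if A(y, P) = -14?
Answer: 2017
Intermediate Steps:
E = -2 (E = 6 - 1*8 = 6 - 8 = -2)
(A(3, E) - 1*385) + 2416 = (-14 - 1*385) + 2416 = (-14 - 385) + 2416 = -399 + 2416 = 2017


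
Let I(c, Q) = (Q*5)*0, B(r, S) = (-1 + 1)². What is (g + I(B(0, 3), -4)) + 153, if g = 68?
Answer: 221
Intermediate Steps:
B(r, S) = 0 (B(r, S) = 0² = 0)
I(c, Q) = 0 (I(c, Q) = (5*Q)*0 = 0)
(g + I(B(0, 3), -4)) + 153 = (68 + 0) + 153 = 68 + 153 = 221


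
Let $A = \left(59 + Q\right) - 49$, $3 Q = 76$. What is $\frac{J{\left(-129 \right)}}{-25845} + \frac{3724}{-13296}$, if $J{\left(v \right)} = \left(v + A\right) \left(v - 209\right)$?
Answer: $- \frac{129297319}{85908780} \approx -1.5051$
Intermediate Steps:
$Q = \frac{76}{3}$ ($Q = \frac{1}{3} \cdot 76 = \frac{76}{3} \approx 25.333$)
$A = \frac{106}{3}$ ($A = \left(59 + \frac{76}{3}\right) - 49 = \frac{253}{3} - 49 = \frac{106}{3} \approx 35.333$)
$J{\left(v \right)} = \left(-209 + v\right) \left(\frac{106}{3} + v\right)$ ($J{\left(v \right)} = \left(v + \frac{106}{3}\right) \left(v - 209\right) = \left(\frac{106}{3} + v\right) \left(-209 + v\right) = \left(-209 + v\right) \left(\frac{106}{3} + v\right)$)
$\frac{J{\left(-129 \right)}}{-25845} + \frac{3724}{-13296} = \frac{- \frac{22154}{3} + \left(-129\right)^{2} - -22403}{-25845} + \frac{3724}{-13296} = \left(- \frac{22154}{3} + 16641 + 22403\right) \left(- \frac{1}{25845}\right) + 3724 \left(- \frac{1}{13296}\right) = \frac{94978}{3} \left(- \frac{1}{25845}\right) - \frac{931}{3324} = - \frac{94978}{77535} - \frac{931}{3324} = - \frac{129297319}{85908780}$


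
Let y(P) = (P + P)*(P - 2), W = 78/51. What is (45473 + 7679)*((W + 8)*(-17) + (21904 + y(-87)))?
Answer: 1978742656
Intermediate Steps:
W = 26/17 (W = 78*(1/51) = 26/17 ≈ 1.5294)
y(P) = 2*P*(-2 + P) (y(P) = (2*P)*(-2 + P) = 2*P*(-2 + P))
(45473 + 7679)*((W + 8)*(-17) + (21904 + y(-87))) = (45473 + 7679)*((26/17 + 8)*(-17) + (21904 + 2*(-87)*(-2 - 87))) = 53152*((162/17)*(-17) + (21904 + 2*(-87)*(-89))) = 53152*(-162 + (21904 + 15486)) = 53152*(-162 + 37390) = 53152*37228 = 1978742656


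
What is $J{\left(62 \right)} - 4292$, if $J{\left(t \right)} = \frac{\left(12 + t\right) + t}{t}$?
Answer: $- \frac{132984}{31} \approx -4289.8$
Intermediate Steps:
$J{\left(t \right)} = \frac{12 + 2 t}{t}$
$J{\left(62 \right)} - 4292 = \left(2 + \frac{12}{62}\right) - 4292 = \left(2 + 12 \cdot \frac{1}{62}\right) - 4292 = \left(2 + \frac{6}{31}\right) - 4292 = \frac{68}{31} - 4292 = - \frac{132984}{31}$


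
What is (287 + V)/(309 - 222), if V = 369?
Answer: 656/87 ≈ 7.5402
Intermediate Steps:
(287 + V)/(309 - 222) = (287 + 369)/(309 - 222) = 656/87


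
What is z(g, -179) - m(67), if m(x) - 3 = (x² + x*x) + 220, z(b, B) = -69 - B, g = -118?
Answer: -9091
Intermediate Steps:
m(x) = 223 + 2*x² (m(x) = 3 + ((x² + x*x) + 220) = 3 + ((x² + x²) + 220) = 3 + (2*x² + 220) = 3 + (220 + 2*x²) = 223 + 2*x²)
z(g, -179) - m(67) = (-69 - 1*(-179)) - (223 + 2*67²) = (-69 + 179) - (223 + 2*4489) = 110 - (223 + 8978) = 110 - 1*9201 = 110 - 9201 = -9091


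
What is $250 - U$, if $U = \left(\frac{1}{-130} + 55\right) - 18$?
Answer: $\frac{27691}{130} \approx 213.01$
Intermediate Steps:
$U = \frac{4809}{130}$ ($U = \left(- \frac{1}{130} + 55\right) - 18 = \frac{7149}{130} - 18 = \frac{4809}{130} \approx 36.992$)
$250 - U = 250 - \frac{4809}{130} = \frac{27691}{130}$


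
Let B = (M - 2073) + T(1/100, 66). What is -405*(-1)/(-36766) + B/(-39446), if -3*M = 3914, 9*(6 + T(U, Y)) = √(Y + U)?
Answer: 81321194/1087703727 - √6601/3550140 ≈ 0.074741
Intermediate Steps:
T(U, Y) = -6 + √(U + Y)/9 (T(U, Y) = -6 + √(Y + U)/9 = -6 + √(U + Y)/9)
M = -3914/3 (M = -⅓*3914 = -3914/3 ≈ -1304.7)
B = -10151/3 + √6601/90 (B = (-3914/3 - 2073) + (-6 + √(1/100 + 66)/9) = -10133/3 + (-6 + √(1/100 + 66)/9) = -10133/3 + (-6 + √(6601/100)/9) = -10133/3 + (-6 + (√6601/10)/9) = -10133/3 + (-6 + √6601/90) = -10151/3 + √6601/90 ≈ -3382.8)
-405*(-1)/(-36766) + B/(-39446) = -405*(-1)/(-36766) + (-10151/3 + √6601/90)/(-39446) = 405*(-1/36766) + (-10151/3 + √6601/90)*(-1/39446) = -405/36766 + (10151/118338 - √6601/3550140) = 81321194/1087703727 - √6601/3550140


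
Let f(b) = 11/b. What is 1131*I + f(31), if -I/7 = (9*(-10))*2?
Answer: 44176871/31 ≈ 1.4251e+6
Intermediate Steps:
I = 1260 (I = -7*9*(-10)*2 = -(-630)*2 = -7*(-180) = 1260)
1131*I + f(31) = 1131*1260 + 11/31 = 1425060 + 11*(1/31) = 1425060 + 11/31 = 44176871/31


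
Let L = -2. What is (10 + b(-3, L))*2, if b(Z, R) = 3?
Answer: 26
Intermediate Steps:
(10 + b(-3, L))*2 = (10 + 3)*2 = 13*2 = 26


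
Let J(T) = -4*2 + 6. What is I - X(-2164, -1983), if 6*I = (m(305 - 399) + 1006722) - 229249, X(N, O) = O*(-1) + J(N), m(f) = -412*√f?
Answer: 765587/6 - 206*I*√94/3 ≈ 1.276e+5 - 665.75*I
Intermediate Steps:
J(T) = -2 (J(T) = -8 + 6 = -2)
X(N, O) = -2 - O (X(N, O) = O*(-1) - 2 = -O - 2 = -2 - O)
I = 777473/6 - 206*I*√94/3 (I = ((-412*√(305 - 399) + 1006722) - 229249)/6 = ((-412*I*√94 + 1006722) - 229249)/6 = ((1006722 - 412*I*√94) - 229249)/6 = (777473 - 412*I*√94)/6 = 777473/6 - 206*I*√94/3 ≈ 1.2958e+5 - 665.75*I)
I - X(-2164, -1983) = (777473/6 - 206*I*√94/3) - (-2 - 1*(-1983)) = (777473/6 - 206*I*√94/3) - (-2 + 1983) = (777473/6 - 206*I*√94/3) - 1*1981 = (777473/6 - 206*I*√94/3) - 1981 = 765587/6 - 206*I*√94/3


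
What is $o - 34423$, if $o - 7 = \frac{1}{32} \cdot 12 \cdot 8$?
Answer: $-34413$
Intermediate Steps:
$o = 10$ ($o = 7 + \frac{1}{32} \cdot 12 \cdot 8 = 7 + \frac{3}{8} \cdot 8 = 7 + 3 = 10$)
$o - 34423 = 10 - 34423 = -34413$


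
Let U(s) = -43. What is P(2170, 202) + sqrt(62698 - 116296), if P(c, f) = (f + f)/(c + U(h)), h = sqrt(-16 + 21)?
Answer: 404/2127 + I*sqrt(53598) ≈ 0.18994 + 231.51*I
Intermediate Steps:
h = sqrt(5) ≈ 2.2361
P(c, f) = 2*f/(-43 + c) (P(c, f) = (f + f)/(c - 43) = (2*f)/(-43 + c) = 2*f/(-43 + c))
P(2170, 202) + sqrt(62698 - 116296) = 2*202/(-43 + 2170) + sqrt(62698 - 116296) = 2*202/2127 + sqrt(-53598) = 2*202*(1/2127) + I*sqrt(53598) = 404/2127 + I*sqrt(53598)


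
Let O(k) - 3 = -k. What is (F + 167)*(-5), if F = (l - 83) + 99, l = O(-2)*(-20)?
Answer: -415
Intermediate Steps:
O(k) = 3 - k
l = -100 (l = (3 - 1*(-2))*(-20) = (3 + 2)*(-20) = 5*(-20) = -100)
F = -84 (F = (-100 - 83) + 99 = -183 + 99 = -84)
(F + 167)*(-5) = (-84 + 167)*(-5) = 83*(-5) = -415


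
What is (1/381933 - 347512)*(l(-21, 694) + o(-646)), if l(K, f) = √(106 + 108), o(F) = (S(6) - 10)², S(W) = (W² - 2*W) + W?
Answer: -53090520278000/381933 - 132726300695*√214/381933 ≈ -1.4409e+8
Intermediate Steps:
S(W) = W² - W
o(F) = 400 (o(F) = (6*(-1 + 6) - 10)² = (6*5 - 10)² = (30 - 10)² = 20² = 400)
l(K, f) = √214
(1/381933 - 347512)*(l(-21, 694) + o(-646)) = (1/381933 - 347512)*(√214 + 400) = (1/381933 - 347512)*(400 + √214) = -132726300695*(400 + √214)/381933 = -53090520278000/381933 - 132726300695*√214/381933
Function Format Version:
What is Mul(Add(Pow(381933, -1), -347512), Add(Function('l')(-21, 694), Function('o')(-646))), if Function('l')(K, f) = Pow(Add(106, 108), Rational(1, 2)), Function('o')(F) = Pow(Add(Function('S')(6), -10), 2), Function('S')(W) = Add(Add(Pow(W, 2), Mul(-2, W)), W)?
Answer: Add(Rational(-53090520278000, 381933), Mul(Rational(-132726300695, 381933), Pow(214, Rational(1, 2)))) ≈ -1.4409e+8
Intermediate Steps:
Function('S')(W) = Add(Pow(W, 2), Mul(-1, W))
Function('o')(F) = 400 (Function('o')(F) = Pow(Add(Mul(6, Add(-1, 6)), -10), 2) = Pow(Add(Mul(6, 5), -10), 2) = Pow(Add(30, -10), 2) = Pow(20, 2) = 400)
Function('l')(K, f) = Pow(214, Rational(1, 2))
Mul(Add(Pow(381933, -1), -347512), Add(Function('l')(-21, 694), Function('o')(-646))) = Mul(Add(Pow(381933, -1), -347512), Add(Pow(214, Rational(1, 2)), 400)) = Mul(Add(Rational(1, 381933), -347512), Add(400, Pow(214, Rational(1, 2)))) = Mul(Rational(-132726300695, 381933), Add(400, Pow(214, Rational(1, 2)))) = Add(Rational(-53090520278000, 381933), Mul(Rational(-132726300695, 381933), Pow(214, Rational(1, 2))))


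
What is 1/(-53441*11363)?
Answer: -1/607250083 ≈ -1.6468e-9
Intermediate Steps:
1/(-53441*11363) = -1/53441*1/11363 = -1/607250083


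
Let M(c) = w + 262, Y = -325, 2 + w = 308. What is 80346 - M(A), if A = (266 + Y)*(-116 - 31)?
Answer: 79778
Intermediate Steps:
w = 306 (w = -2 + 308 = 306)
A = 8673 (A = (266 - 325)*(-116 - 31) = -59*(-147) = 8673)
M(c) = 568 (M(c) = 306 + 262 = 568)
80346 - M(A) = 80346 - 1*568 = 80346 - 568 = 79778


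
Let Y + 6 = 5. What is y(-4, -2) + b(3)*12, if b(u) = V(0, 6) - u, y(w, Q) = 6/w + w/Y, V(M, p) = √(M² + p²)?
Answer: 77/2 ≈ 38.500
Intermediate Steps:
Y = -1 (Y = -6 + 5 = -1)
y(w, Q) = -w + 6/w (y(w, Q) = 6/w + w/(-1) = 6/w + w*(-1) = 6/w - w = -w + 6/w)
b(u) = 6 - u (b(u) = √(0² + 6²) - u = √(0 + 36) - u = √36 - u = 6 - u)
y(-4, -2) + b(3)*12 = (-1*(-4) + 6/(-4)) + (6 - 1*3)*12 = (4 + 6*(-¼)) + (6 - 3)*12 = (4 - 3/2) + 3*12 = 5/2 + 36 = 77/2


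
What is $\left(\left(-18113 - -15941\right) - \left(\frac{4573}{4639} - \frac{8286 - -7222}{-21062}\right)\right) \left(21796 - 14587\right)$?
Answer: $- \frac{765549058408353}{48853309} \approx -1.567 \cdot 10^{7}$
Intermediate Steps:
$\left(\left(-18113 - -15941\right) - \left(\frac{4573}{4639} - \frac{8286 - -7222}{-21062}\right)\right) \left(21796 - 14587\right) = \left(\left(-18113 + 15941\right) - \left(\frac{4573}{4639} - \left(8286 + 7222\right) \left(- \frac{1}{21062}\right)\right)\right) 7209 = \left(-2172 + \left(- \frac{4573}{4639} + 15508 \left(- \frac{1}{21062}\right)\right)\right) 7209 = \left(-2172 - \frac{84129069}{48853309}\right) 7209 = \left(- \frac{106193516217}{48853309}\right) 7209 = - \frac{765549058408353}{48853309}$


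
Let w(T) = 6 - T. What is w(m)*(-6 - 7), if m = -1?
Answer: -91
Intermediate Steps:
w(m)*(-6 - 7) = (6 - 1*(-1))*(-6 - 7) = (6 + 1)*(-13) = 7*(-13) = -91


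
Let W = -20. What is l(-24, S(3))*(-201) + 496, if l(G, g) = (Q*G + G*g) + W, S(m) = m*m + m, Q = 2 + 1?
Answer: 76876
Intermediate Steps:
Q = 3
S(m) = m + m² (S(m) = m² + m = m + m²)
l(G, g) = -20 + 3*G + G*g (l(G, g) = (3*G + G*g) - 20 = -20 + 3*G + G*g)
l(-24, S(3))*(-201) + 496 = (-20 + 3*(-24) - 72*(1 + 3))*(-201) + 496 = (-20 - 72 - 72*4)*(-201) + 496 = (-20 - 72 - 24*12)*(-201) + 496 = (-20 - 72 - 288)*(-201) + 496 = -380*(-201) + 496 = 76380 + 496 = 76876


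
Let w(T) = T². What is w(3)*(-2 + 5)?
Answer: 27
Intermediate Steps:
w(3)*(-2 + 5) = 3²*(-2 + 5) = 9*3 = 27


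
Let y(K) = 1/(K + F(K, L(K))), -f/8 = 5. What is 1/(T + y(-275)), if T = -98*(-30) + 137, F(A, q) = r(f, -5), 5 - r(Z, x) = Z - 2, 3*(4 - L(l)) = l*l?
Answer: 228/701555 ≈ 0.00032499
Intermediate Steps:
f = -40 (f = -8*5 = -40)
L(l) = 4 - l²/3 (L(l) = 4 - l*l/3 = 4 - l²/3)
r(Z, x) = 7 - Z (r(Z, x) = 5 - (Z - 2) = 5 - (-2 + Z) = 5 + (2 - Z) = 7 - Z)
F(A, q) = 47 (F(A, q) = 7 - 1*(-40) = 7 + 40 = 47)
y(K) = 1/(47 + K) (y(K) = 1/(K + 47) = 1/(47 + K))
T = 3077 (T = 2940 + 137 = 3077)
1/(T + y(-275)) = 1/(3077 + 1/(47 - 275)) = 1/(3077 + 1/(-228)) = 1/(3077 - 1/228) = 1/(701555/228) = 228/701555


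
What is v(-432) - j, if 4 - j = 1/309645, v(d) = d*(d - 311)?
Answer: 99387374941/309645 ≈ 3.2097e+5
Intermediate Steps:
v(d) = d*(-311 + d)
j = 1238579/309645 (j = 4 - 1/309645 = 1238579/309645 ≈ 4.0000)
v(-432) - j = -432*(-311 - 432) - 1*1238579/309645 = -432*(-743) - 1238579/309645 = 320976 - 1238579/309645 = 99387374941/309645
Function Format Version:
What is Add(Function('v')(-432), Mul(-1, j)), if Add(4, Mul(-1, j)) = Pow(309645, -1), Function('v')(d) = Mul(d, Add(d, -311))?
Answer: Rational(99387374941, 309645) ≈ 3.2097e+5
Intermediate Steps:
Function('v')(d) = Mul(d, Add(-311, d))
j = Rational(1238579, 309645) (j = Add(4, Mul(-1, Pow(309645, -1))) = Add(4, Mul(-1, Rational(1, 309645))) = Add(4, Rational(-1, 309645)) = Rational(1238579, 309645) ≈ 4.0000)
Add(Function('v')(-432), Mul(-1, j)) = Add(Mul(-432, Add(-311, -432)), Mul(-1, Rational(1238579, 309645))) = Add(Mul(-432, -743), Rational(-1238579, 309645)) = Add(320976, Rational(-1238579, 309645)) = Rational(99387374941, 309645)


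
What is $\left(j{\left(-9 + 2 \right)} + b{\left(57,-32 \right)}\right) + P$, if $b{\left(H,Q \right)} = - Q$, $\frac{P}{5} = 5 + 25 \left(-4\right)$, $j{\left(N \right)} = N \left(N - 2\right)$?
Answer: $-380$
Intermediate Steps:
$j{\left(N \right)} = N \left(-2 + N\right)$
$P = -475$ ($P = 5 \left(5 + 25 \left(-4\right)\right) = 5 \left(5 - 100\right) = 5 \left(-95\right) = -475$)
$\left(j{\left(-9 + 2 \right)} + b{\left(57,-32 \right)}\right) + P = \left(\left(-9 + 2\right) \left(-2 + \left(-9 + 2\right)\right) - -32\right) - 475 = \left(- 7 \left(-2 - 7\right) + 32\right) - 475 = \left(\left(-7\right) \left(-9\right) + 32\right) - 475 = \left(63 + 32\right) - 475 = 95 - 475 = -380$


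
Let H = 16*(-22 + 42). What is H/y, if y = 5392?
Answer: 20/337 ≈ 0.059347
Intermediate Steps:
H = 320 (H = 16*20 = 320)
H/y = 320/5392 = 320*(1/5392) = 20/337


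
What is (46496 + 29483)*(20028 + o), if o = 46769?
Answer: 5075169263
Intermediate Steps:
(46496 + 29483)*(20028 + o) = (46496 + 29483)*(20028 + 46769) = 75979*66797 = 5075169263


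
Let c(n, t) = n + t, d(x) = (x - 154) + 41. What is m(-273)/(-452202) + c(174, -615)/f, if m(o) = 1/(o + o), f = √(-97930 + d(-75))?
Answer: 1/246902292 + 49*I*√10902/3634 ≈ 4.0502e-9 + 1.4079*I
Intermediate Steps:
d(x) = -113 + x (d(x) = (-154 + x) + 41 = -113 + x)
f = 3*I*√10902 (f = √(-97930 + (-113 - 75)) = √(-97930 - 188) = √(-98118) = 3*I*√10902 ≈ 313.24*I)
m(o) = 1/(2*o)
m(-273)/(-452202) + c(174, -615)/f = ((½)/(-273))/(-452202) + (174 - 615)/((3*I*√10902)) = ((½)*(-1/273))*(-1/452202) - (-49)*I*√10902/3634 = -1/546*(-1/452202) + 49*I*√10902/3634 = 1/246902292 + 49*I*√10902/3634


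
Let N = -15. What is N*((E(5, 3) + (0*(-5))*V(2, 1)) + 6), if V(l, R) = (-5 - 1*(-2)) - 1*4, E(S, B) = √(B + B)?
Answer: -90 - 15*√6 ≈ -126.74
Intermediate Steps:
E(S, B) = √2*√B (E(S, B) = √(2*B) = √2*√B)
V(l, R) = -7 (V(l, R) = (-5 + 2) - 4 = -3 - 4 = -7)
N*((E(5, 3) + (0*(-5))*V(2, 1)) + 6) = -15*((√2*√3 + (0*(-5))*(-7)) + 6) = -15*((√6 + 0*(-7)) + 6) = -15*((√6 + 0) + 6) = -15*(√6 + 6) = -15*(6 + √6) = -90 - 15*√6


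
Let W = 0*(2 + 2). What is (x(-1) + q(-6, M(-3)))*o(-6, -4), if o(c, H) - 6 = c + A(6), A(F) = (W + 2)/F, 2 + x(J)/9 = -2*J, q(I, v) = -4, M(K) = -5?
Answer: -4/3 ≈ -1.3333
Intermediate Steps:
W = 0 (W = 0*4 = 0)
x(J) = -18 - 18*J (x(J) = -18 + 9*(-2*J) = -18 - 18*J)
A(F) = 2/F (A(F) = (0 + 2)/F = 2/F)
o(c, H) = 19/3 + c (o(c, H) = 6 + (c + 2/6) = 6 + (c + 2*(⅙)) = 6 + (c + ⅓) = 6 + (⅓ + c) = 19/3 + c)
(x(-1) + q(-6, M(-3)))*o(-6, -4) = ((-18 - 18*(-1)) - 4)*(19/3 - 6) = ((-18 + 18) - 4)*(⅓) = (0 - 4)*(⅓) = -4*⅓ = -4/3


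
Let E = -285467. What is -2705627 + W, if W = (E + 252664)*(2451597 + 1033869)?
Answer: -114336446825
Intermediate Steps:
W = -114333741198 (W = (-285467 + 252664)*(2451597 + 1033869) = -32803*3485466 = -114333741198)
-2705627 + W = -2705627 - 114333741198 = -114336446825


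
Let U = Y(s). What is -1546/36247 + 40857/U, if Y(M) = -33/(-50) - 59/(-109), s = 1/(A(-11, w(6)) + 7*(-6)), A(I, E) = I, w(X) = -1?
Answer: 8071132928888/237309109 ≈ 34011.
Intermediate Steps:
s = -1/53 (s = 1/(-11 + 7*(-6)) = 1/(-11 - 42) = 1/(-53) = -1/53 ≈ -0.018868)
Y(M) = 6547/5450 (Y(M) = -33*(-1/50) - 59*(-1/109) = 33/50 + 59/109 = 6547/5450)
U = 6547/5450 ≈ 1.2013
-1546/36247 + 40857/U = -1546/36247 + 40857/(6547/5450) = -1546*1/36247 + 40857*(5450/6547) = -1546/36247 + 222670650/6547 = 8071132928888/237309109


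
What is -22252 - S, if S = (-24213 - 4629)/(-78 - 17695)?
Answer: -395513638/17773 ≈ -22254.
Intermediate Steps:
S = 28842/17773 (S = -28842/(-17773) = -28842*(-1/17773) = 28842/17773 ≈ 1.6228)
-22252 - S = -22252 - 1*28842/17773 = -22252 - 28842/17773 = -395513638/17773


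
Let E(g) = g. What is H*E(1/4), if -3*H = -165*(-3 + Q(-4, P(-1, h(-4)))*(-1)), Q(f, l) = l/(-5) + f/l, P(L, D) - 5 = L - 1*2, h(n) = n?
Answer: -33/4 ≈ -8.2500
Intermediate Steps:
P(L, D) = 3 + L (P(L, D) = 5 + (L - 1*2) = 5 + (L - 2) = 5 + (-2 + L) = 3 + L)
Q(f, l) = -l/5 + f/l (Q(f, l) = l*(-1/5) + f/l = -l/5 + f/l)
H = -33 (H = -(-55)*(-3 + (-(3 - 1)/5 - 4/(3 - 1))*(-1)) = -(-55)*(-3 + (-1/5*2 - 4/2)*(-1)) = -(-55)*(-3 + (-2/5 - 4*1/2)*(-1)) = -(-55)*(-3 + (-2/5 - 2)*(-1)) = -(-55)*(-3 - 12/5*(-1)) = -(-55)*(-3 + 12/5) = -(-55)*(-3)/5 = -1/3*99 = -33)
H*E(1/4) = -33/4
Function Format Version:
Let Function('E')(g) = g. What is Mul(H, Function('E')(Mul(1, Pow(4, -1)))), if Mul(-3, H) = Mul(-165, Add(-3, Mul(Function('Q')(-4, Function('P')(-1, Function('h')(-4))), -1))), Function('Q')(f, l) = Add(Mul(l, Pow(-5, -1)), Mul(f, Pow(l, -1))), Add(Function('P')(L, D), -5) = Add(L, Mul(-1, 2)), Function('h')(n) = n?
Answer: Rational(-33, 4) ≈ -8.2500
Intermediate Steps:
Function('P')(L, D) = Add(3, L) (Function('P')(L, D) = Add(5, Add(L, Mul(-1, 2))) = Add(5, Add(L, -2)) = Add(5, Add(-2, L)) = Add(3, L))
Function('Q')(f, l) = Add(Mul(Rational(-1, 5), l), Mul(f, Pow(l, -1))) (Function('Q')(f, l) = Add(Mul(l, Rational(-1, 5)), Mul(f, Pow(l, -1))) = Add(Mul(Rational(-1, 5), l), Mul(f, Pow(l, -1))))
H = -33 (H = Mul(Rational(-1, 3), Mul(-165, Add(-3, Mul(Add(Mul(Rational(-1, 5), Add(3, -1)), Mul(-4, Pow(Add(3, -1), -1))), -1)))) = Mul(Rational(-1, 3), Mul(-165, Add(-3, Mul(Add(Mul(Rational(-1, 5), 2), Mul(-4, Pow(2, -1))), -1)))) = Mul(Rational(-1, 3), Mul(-165, Add(-3, Mul(Add(Rational(-2, 5), Mul(-4, Rational(1, 2))), -1)))) = Mul(Rational(-1, 3), Mul(-165, Add(-3, Mul(Add(Rational(-2, 5), -2), -1)))) = Mul(Rational(-1, 3), Mul(-165, Add(-3, Mul(Rational(-12, 5), -1)))) = Mul(Rational(-1, 3), Mul(-165, Add(-3, Rational(12, 5)))) = Mul(Rational(-1, 3), Mul(-165, Rational(-3, 5))) = Mul(Rational(-1, 3), 99) = -33)
Mul(H, Function('E')(Mul(1, Pow(4, -1)))) = Mul(-33, Mul(1, Pow(4, -1))) = Mul(-33, Mul(1, Rational(1, 4))) = Mul(-33, Rational(1, 4)) = Rational(-33, 4)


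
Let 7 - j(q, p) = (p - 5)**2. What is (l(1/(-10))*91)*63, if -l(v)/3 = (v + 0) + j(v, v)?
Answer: 32867289/100 ≈ 3.2867e+5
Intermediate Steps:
j(q, p) = 7 - (-5 + p)**2 (j(q, p) = 7 - (p - 5)**2 = 7 - (-5 + p)**2)
l(v) = -21 - 3*v + 3*(-5 + v)**2 (l(v) = -3*((v + 0) + (7 - (-5 + v)**2)) = -3*(v + (7 - (-5 + v)**2)) = -3*(7 + v - (-5 + v)**2) = -21 - 3*v + 3*(-5 + v)**2)
(l(1/(-10))*91)*63 = ((-21 - 3/(-10) + 3*(-5 + 1/(-10))**2)*91)*63 = ((-21 - 3*(-1/10) + 3*(-5 - 1/10)**2)*91)*63 = ((-21 + 3/10 + 3*(-51/10)**2)*91)*63 = ((-21 + 3/10 + 3*(2601/100))*91)*63 = ((-21 + 3/10 + 7803/100)*91)*63 = ((5733/100)*91)*63 = (521703/100)*63 = 32867289/100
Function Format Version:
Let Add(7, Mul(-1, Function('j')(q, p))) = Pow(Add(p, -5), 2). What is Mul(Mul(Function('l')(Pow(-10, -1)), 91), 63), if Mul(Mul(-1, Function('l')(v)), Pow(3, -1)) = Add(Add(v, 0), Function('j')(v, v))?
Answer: Rational(32867289, 100) ≈ 3.2867e+5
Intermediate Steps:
Function('j')(q, p) = Add(7, Mul(-1, Pow(Add(-5, p), 2))) (Function('j')(q, p) = Add(7, Mul(-1, Pow(Add(p, -5), 2))) = Add(7, Mul(-1, Pow(Add(-5, p), 2))))
Function('l')(v) = Add(-21, Mul(-3, v), Mul(3, Pow(Add(-5, v), 2))) (Function('l')(v) = Mul(-3, Add(Add(v, 0), Add(7, Mul(-1, Pow(Add(-5, v), 2))))) = Mul(-3, Add(v, Add(7, Mul(-1, Pow(Add(-5, v), 2))))) = Mul(-3, Add(7, v, Mul(-1, Pow(Add(-5, v), 2)))) = Add(-21, Mul(-3, v), Mul(3, Pow(Add(-5, v), 2))))
Mul(Mul(Function('l')(Pow(-10, -1)), 91), 63) = Mul(Mul(Add(-21, Mul(-3, Pow(-10, -1)), Mul(3, Pow(Add(-5, Pow(-10, -1)), 2))), 91), 63) = Mul(Mul(Add(-21, Mul(-3, Rational(-1, 10)), Mul(3, Pow(Add(-5, Rational(-1, 10)), 2))), 91), 63) = Mul(Mul(Add(-21, Rational(3, 10), Mul(3, Pow(Rational(-51, 10), 2))), 91), 63) = Mul(Mul(Add(-21, Rational(3, 10), Mul(3, Rational(2601, 100))), 91), 63) = Mul(Mul(Add(-21, Rational(3, 10), Rational(7803, 100)), 91), 63) = Mul(Mul(Rational(5733, 100), 91), 63) = Mul(Rational(521703, 100), 63) = Rational(32867289, 100)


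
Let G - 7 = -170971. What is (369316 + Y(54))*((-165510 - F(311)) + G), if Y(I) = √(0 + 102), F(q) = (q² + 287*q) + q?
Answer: -193064740108 - 522763*√102 ≈ -1.9307e+11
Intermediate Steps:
G = -170964 (G = 7 - 170971 = -170964)
F(q) = q² + 288*q
Y(I) = √102
(369316 + Y(54))*((-165510 - F(311)) + G) = (369316 + √102)*((-165510 - 311*(288 + 311)) - 170964) = (369316 + √102)*((-165510 - 311*599) - 170964) = (369316 + √102)*((-165510 - 1*186289) - 170964) = (369316 + √102)*((-165510 - 186289) - 170964) = (369316 + √102)*(-351799 - 170964) = (369316 + √102)*(-522763) = -193064740108 - 522763*√102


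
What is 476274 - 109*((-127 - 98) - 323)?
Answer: 536006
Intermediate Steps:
476274 - 109*((-127 - 98) - 323) = 476274 - 109*(-225 - 323) = 476274 - 109*(-548) = 476274 + 59732 = 536006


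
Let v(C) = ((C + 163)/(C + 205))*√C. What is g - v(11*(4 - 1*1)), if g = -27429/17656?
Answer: -27429/17656 - 14*√33/17 ≈ -6.2843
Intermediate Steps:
g = -27429/17656 (g = -27429*1/17656 = -27429/17656 ≈ -1.5535)
v(C) = √C*(163 + C)/(205 + C) (v(C) = ((163 + C)/(205 + C))*√C = √C*(163 + C)/(205 + C))
g - v(11*(4 - 1*1)) = -27429/17656 - √(11*(4 - 1*1))*(163 + 11*(4 - 1*1))/(205 + 11*(4 - 1*1)) = -27429/17656 - √(11*(4 - 1))*(163 + 11*(4 - 1))/(205 + 11*(4 - 1)) = -27429/17656 - √(11*3)*(163 + 11*3)/(205 + 11*3) = -27429/17656 - √33*(163 + 33)/(205 + 33) = -27429/17656 - √33*196/238 = -27429/17656 - 14*√33/17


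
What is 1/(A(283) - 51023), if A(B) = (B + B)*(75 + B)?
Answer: 1/151605 ≈ 6.5961e-6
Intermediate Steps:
A(B) = 2*B*(75 + B) (A(B) = (2*B)*(75 + B) = 2*B*(75 + B))
1/(A(283) - 51023) = 1/(2*283*(75 + 283) - 51023) = 1/(2*283*358 - 51023) = 1/(202628 - 51023) = 1/151605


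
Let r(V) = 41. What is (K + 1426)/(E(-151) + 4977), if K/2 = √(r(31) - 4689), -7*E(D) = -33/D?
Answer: 753641/2630328 + 1057*I*√1162/1315164 ≈ 0.28652 + 0.027397*I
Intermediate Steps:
E(D) = 33/(7*D) (E(D) = -(-33)/(7*D) = 33/(7*D))
K = 4*I*√1162 (K = 2*√(41 - 4689) = 2*√(-4648) = 2*(2*I*√1162) = 4*I*√1162 ≈ 136.35*I)
(K + 1426)/(E(-151) + 4977) = (4*I*√1162 + 1426)/((33/7)/(-151) + 4977) = (1426 + 4*I*√1162)/((33/7)*(-1/151) + 4977) = (1426 + 4*I*√1162)/(-33/1057 + 4977) = (1426 + 4*I*√1162)/(5260656/1057) = (1426 + 4*I*√1162)*(1057/5260656) = 753641/2630328 + 1057*I*√1162/1315164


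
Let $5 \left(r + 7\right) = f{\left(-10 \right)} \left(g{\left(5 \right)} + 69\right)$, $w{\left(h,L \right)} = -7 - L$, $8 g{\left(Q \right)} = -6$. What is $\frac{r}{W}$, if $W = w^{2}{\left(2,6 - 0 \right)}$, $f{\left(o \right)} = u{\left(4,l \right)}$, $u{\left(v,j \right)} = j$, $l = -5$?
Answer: $- \frac{301}{676} \approx -0.44527$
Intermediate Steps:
$g{\left(Q \right)} = - \frac{3}{4}$ ($g{\left(Q \right)} = \frac{1}{8} \left(-6\right) = - \frac{3}{4}$)
$f{\left(o \right)} = -5$
$W = 169$ ($W = \left(-7 - \left(6 - 0\right)\right)^{2} = \left(-7 - \left(6 + 0\right)\right)^{2} = \left(-7 - 6\right)^{2} = \left(-13\right)^{2} = 169$)
$r = - \frac{301}{4}$ ($r = -7 + \frac{\left(-5\right) \left(- \frac{3}{4} + 69\right)}{5} = -7 + \frac{\left(-5\right) \frac{273}{4}}{5} = -7 + \frac{1}{5} \left(- \frac{1365}{4}\right) = -7 - \frac{273}{4} = - \frac{301}{4} \approx -75.25$)
$\frac{r}{W} = - \frac{301}{4 \cdot 169} = \left(- \frac{301}{4}\right) \frac{1}{169} = - \frac{301}{676}$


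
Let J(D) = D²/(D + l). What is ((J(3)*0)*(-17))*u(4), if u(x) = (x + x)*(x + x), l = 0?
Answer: 0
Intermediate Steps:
J(D) = D (J(D) = D²/(D + 0) = D²/D = D)
u(x) = 4*x² (u(x) = (2*x)*(2*x) = 4*x²)
((J(3)*0)*(-17))*u(4) = ((3*0)*(-17))*(4*4²) = (0*(-17))*(4*16) = 0*64 = 0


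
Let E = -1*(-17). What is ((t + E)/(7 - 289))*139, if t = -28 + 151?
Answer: -9730/141 ≈ -69.007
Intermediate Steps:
E = 17
t = 123
((t + E)/(7 - 289))*139 = ((123 + 17)/(7 - 289))*139 = (140/(-282))*139 = (140*(-1/282))*139 = -70/141*139 = -9730/141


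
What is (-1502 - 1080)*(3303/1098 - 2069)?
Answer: 325397841/61 ≈ 5.3344e+6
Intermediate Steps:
(-1502 - 1080)*(3303/1098 - 2069) = -2582*(3303*(1/1098) - 2069) = -2582*(367/122 - 2069) = -2582*(-252051/122) = 325397841/61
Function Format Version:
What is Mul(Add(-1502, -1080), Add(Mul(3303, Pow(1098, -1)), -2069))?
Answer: Rational(325397841, 61) ≈ 5.3344e+6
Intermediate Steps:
Mul(Add(-1502, -1080), Add(Mul(3303, Pow(1098, -1)), -2069)) = Mul(-2582, Add(Mul(3303, Rational(1, 1098)), -2069)) = Mul(-2582, Add(Rational(367, 122), -2069)) = Mul(-2582, Rational(-252051, 122)) = Rational(325397841, 61)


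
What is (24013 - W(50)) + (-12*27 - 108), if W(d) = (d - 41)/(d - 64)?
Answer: 330143/14 ≈ 23582.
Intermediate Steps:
W(d) = (-41 + d)/(-64 + d)
(24013 - W(50)) + (-12*27 - 108) = (24013 - (-41 + 50)/(-64 + 50)) + (-12*27 - 108) = (24013 - 9/(-14)) + (-324 - 108) = (24013 - (-1)*9/14) - 432 = (24013 - 1*(-9/14)) - 432 = (24013 + 9/14) - 432 = 336191/14 - 432 = 330143/14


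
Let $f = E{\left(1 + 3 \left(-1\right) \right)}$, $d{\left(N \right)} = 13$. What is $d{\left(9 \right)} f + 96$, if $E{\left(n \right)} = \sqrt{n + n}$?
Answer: $96 + 26 i \approx 96.0 + 26.0 i$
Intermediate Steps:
$E{\left(n \right)} = \sqrt{2} \sqrt{n}$ ($E{\left(n \right)} = \sqrt{2 n} = \sqrt{2} \sqrt{n}$)
$f = 2 i$ ($f = \sqrt{2} \sqrt{1 + 3 \left(-1\right)} = \sqrt{2} \sqrt{1 - 3} = \sqrt{2} \sqrt{-2} = \sqrt{2} i \sqrt{2} = 2 i \approx 2.0 i$)
$d{\left(9 \right)} f + 96 = 13 \cdot 2 i + 96 = 26 i + 96 = 96 + 26 i$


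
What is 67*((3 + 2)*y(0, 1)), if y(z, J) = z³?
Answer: 0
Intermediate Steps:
67*((3 + 2)*y(0, 1)) = 67*((3 + 2)*0³) = 67*(5*0) = 67*0 = 0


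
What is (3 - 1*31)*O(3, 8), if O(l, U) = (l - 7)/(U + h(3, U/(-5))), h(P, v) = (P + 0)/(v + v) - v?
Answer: 1280/99 ≈ 12.929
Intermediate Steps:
h(P, v) = -v + P/(2*v) (h(P, v) = P/((2*v)) - v = P*(1/(2*v)) - v = P/(2*v) - v = -v + P/(2*v))
O(l, U) = (-7 + l)/(-15/(2*U) + 6*U/5) (O(l, U) = (l - 7)/(U + (-U/(-5) + (½)*3/(U/(-5)))) = (-7 + l)/(U + (-U*(-1)/5 + (½)*3/(U*(-⅕)))) = (-7 + l)/(U + (-(-1)*U/5 + (½)*3/(-U/5))) = (-7 + l)/(U + (U/5 + (½)*3*(-5/U))) = (-7 + l)/(U + (U/5 - 15/(2*U))) = (-7 + l)/(U + (-15/(2*U) + U/5)) = (-7 + l)/(-15/(2*U) + 6*U/5))
(3 - 1*31)*O(3, 8) = (3 - 1*31)*((10/3)*8*(-7 + 3)/(-25 + 4*8²)) = (3 - 31)*((10/3)*8*(-4)/(-25 + 4*64)) = -280*8*(-4)/(3*(-25 + 256)) = -280*8*(-4)/(3*231) = -28*(-320/693) = 1280/99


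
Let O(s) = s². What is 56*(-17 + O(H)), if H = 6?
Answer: 1064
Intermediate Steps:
56*(-17 + O(H)) = 56*(-17 + 6²) = 56*(-17 + 36) = 56*19 = 1064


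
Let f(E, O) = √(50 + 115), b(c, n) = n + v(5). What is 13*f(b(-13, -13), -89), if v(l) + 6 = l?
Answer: 13*√165 ≈ 166.99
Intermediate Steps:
v(l) = -6 + l
b(c, n) = -1 + n (b(c, n) = n + (-6 + 5) = n - 1 = -1 + n)
f(E, O) = √165
13*f(b(-13, -13), -89) = 13*√165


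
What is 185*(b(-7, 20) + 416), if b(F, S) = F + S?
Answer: 79365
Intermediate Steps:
185*(b(-7, 20) + 416) = 185*((-7 + 20) + 416) = 185*(13 + 416) = 185*429 = 79365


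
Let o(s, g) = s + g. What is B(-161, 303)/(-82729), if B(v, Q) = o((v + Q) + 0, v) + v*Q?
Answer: 48802/82729 ≈ 0.58990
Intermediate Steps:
o(s, g) = g + s
B(v, Q) = Q + 2*v + Q*v (B(v, Q) = (v + ((v + Q) + 0)) + v*Q = (v + ((Q + v) + 0)) + Q*v = (v + (Q + v)) + Q*v = (Q + 2*v) + Q*v = Q + 2*v + Q*v)
B(-161, 303)/(-82729) = (303 + 2*(-161) + 303*(-161))/(-82729) = (303 - 322 - 48783)*(-1/82729) = -48802*(-1/82729) = 48802/82729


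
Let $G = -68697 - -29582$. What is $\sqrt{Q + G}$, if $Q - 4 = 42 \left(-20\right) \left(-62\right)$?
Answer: $3 \sqrt{1441} \approx 113.88$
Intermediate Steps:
$Q = 52084$ ($Q = 4 + 42 \left(-20\right) \left(-62\right) = 4 - -52080 = 4 + 52080 = 52084$)
$G = -39115$ ($G = -68697 + 29582 = -39115$)
$\sqrt{Q + G} = \sqrt{52084 - 39115} = \sqrt{12969} = 3 \sqrt{1441}$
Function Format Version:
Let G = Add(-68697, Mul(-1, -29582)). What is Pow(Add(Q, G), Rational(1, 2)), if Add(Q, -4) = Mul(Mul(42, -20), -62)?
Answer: Mul(3, Pow(1441, Rational(1, 2))) ≈ 113.88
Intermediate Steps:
Q = 52084 (Q = Add(4, Mul(Mul(42, -20), -62)) = Add(4, Mul(-840, -62)) = Add(4, 52080) = 52084)
G = -39115 (G = Add(-68697, 29582) = -39115)
Pow(Add(Q, G), Rational(1, 2)) = Pow(Add(52084, -39115), Rational(1, 2)) = Pow(12969, Rational(1, 2)) = Mul(3, Pow(1441, Rational(1, 2)))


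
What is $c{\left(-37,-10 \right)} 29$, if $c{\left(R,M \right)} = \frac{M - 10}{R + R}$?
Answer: $\frac{290}{37} \approx 7.8378$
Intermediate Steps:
$c{\left(R,M \right)} = \frac{-10 + M}{2 R}$
$c{\left(-37,-10 \right)} 29 = \frac{-10 - 10}{2 \left(-37\right)} 29 = \frac{1}{2} \left(- \frac{1}{37}\right) \left(-20\right) 29 = \frac{10}{37} \cdot 29 = \frac{290}{37}$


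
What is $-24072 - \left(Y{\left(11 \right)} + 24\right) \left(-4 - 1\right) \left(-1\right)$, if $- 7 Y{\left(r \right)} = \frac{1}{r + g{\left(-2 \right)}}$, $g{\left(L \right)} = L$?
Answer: $- \frac{1524091}{63} \approx -24192.0$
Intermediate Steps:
$Y{\left(r \right)} = - \frac{1}{7 \left(-2 + r\right)}$ ($Y{\left(r \right)} = - \frac{1}{7 \left(r - 2\right)} = - \frac{1}{7 \left(-2 + r\right)}$)
$-24072 - \left(Y{\left(11 \right)} + 24\right) \left(-4 - 1\right) \left(-1\right) = -24072 - \left(- \frac{1}{-14 + 7 \cdot 11} + 24\right) \left(-4 - 1\right) \left(-1\right) = -24072 - \left(- \frac{1}{-14 + 77} + 24\right) \left(\left(-5\right) \left(-1\right)\right) = -24072 - \left(- \frac{1}{63} + 24\right) 5 = -24072 - \frac{1511}{63} \cdot 5 = -24072 - \frac{7555}{63} = - \frac{1524091}{63}$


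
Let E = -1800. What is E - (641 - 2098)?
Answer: -343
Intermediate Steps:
E - (641 - 2098) = -1800 - (641 - 2098) = -1800 - 1*(-1457) = -1800 + 1457 = -343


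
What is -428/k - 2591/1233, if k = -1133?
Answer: -2407879/1396989 ≈ -1.7236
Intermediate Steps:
-428/k - 2591/1233 = -428/(-1133) - 2591/1233 = -428*(-1/1133) - 2591*1/1233 = 428/1133 - 2591/1233 = -2407879/1396989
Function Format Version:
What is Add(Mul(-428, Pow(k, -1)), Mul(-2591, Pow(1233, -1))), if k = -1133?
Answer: Rational(-2407879, 1396989) ≈ -1.7236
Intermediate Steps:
Add(Mul(-428, Pow(k, -1)), Mul(-2591, Pow(1233, -1))) = Add(Mul(-428, Pow(-1133, -1)), Mul(-2591, Pow(1233, -1))) = Add(Mul(-428, Rational(-1, 1133)), Mul(-2591, Rational(1, 1233))) = Add(Rational(428, 1133), Rational(-2591, 1233)) = Rational(-2407879, 1396989)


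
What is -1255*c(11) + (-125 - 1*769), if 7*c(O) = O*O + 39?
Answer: -207058/7 ≈ -29580.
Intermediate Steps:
c(O) = 39/7 + O²/7 (c(O) = (O*O + 39)/7 = (O² + 39)/7 = (39 + O²)/7 = 39/7 + O²/7)
-1255*c(11) + (-125 - 1*769) = -1255*(39/7 + (⅐)*11²) + (-125 - 1*769) = -1255*(39/7 + (⅐)*121) + (-125 - 769) = -1255*(39/7 + 121/7) - 894 = -1255*160/7 - 894 = -200800/7 - 894 = -207058/7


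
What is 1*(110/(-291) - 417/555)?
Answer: -60799/53835 ≈ -1.1294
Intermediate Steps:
1*(110/(-291) - 417/555) = 1*(110*(-1/291) - 417*1/555) = 1*(-110/291 - 139/185) = 1*(-60799/53835) = -60799/53835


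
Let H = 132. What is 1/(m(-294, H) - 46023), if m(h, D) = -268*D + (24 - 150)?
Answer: -1/81525 ≈ -1.2266e-5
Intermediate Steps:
m(h, D) = -126 - 268*D (m(h, D) = -268*D - 126 = -126 - 268*D)
1/(m(-294, H) - 46023) = 1/((-126 - 268*132) - 46023) = 1/((-126 - 35376) - 46023) = 1/(-35502 - 46023) = 1/(-81525) = -1/81525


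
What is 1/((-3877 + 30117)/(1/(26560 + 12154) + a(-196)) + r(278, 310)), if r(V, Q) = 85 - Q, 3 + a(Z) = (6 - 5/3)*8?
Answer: 3677833/2220053655 ≈ 0.0016566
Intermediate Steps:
a(Z) = 95/3 (a(Z) = -3 + (6 - 5/3)*8 = -3 + (13/3)*8 = -3 + 104/3 = 95/3)
1/((-3877 + 30117)/(1/(26560 + 12154) + a(-196)) + r(278, 310)) = 1/((-3877 + 30117)/(1/(26560 + 12154) + 95/3) + (85 - 1*310)) = 1/(26240/(1/38714 + 95/3) + (85 - 310)) = 1/(26240/(1/38714 + 95/3) - 225) = 1/(26240/(3677833/116142) - 225) = 1/(26240*(116142/3677833) - 225) = 1/(3047566080/3677833 - 225) = 1/(2220053655/3677833) = 3677833/2220053655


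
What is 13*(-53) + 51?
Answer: -638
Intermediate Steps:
13*(-53) + 51 = -689 + 51 = -638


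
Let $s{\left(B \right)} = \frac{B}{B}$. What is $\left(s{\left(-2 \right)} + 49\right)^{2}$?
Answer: $2500$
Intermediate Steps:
$s{\left(B \right)} = 1$
$\left(s{\left(-2 \right)} + 49\right)^{2} = \left(1 + 49\right)^{2} = 50^{2} = 2500$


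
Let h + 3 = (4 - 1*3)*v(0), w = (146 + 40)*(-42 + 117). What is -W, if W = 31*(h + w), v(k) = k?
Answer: -432357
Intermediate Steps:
w = 13950 (w = 186*75 = 13950)
h = -3 (h = -3 + (4 - 1*3)*0 = -3 + (4 - 3)*0 = -3 + 1*0 = -3 + 0 = -3)
W = 432357 (W = 31*(-3 + 13950) = 31*13947 = 432357)
-W = -1*432357 = -432357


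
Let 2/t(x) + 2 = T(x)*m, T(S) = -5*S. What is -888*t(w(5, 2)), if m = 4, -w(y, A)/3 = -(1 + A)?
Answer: 888/91 ≈ 9.7582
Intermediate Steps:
w(y, A) = 3 + 3*A (w(y, A) = -(-3)*(1 + A) = -3*(-1 - A) = 3 + 3*A)
t(x) = 2/(-2 - 20*x) (t(x) = 2/(-2 - 5*x*4) = 2/(-2 - 20*x))
-888*t(w(5, 2)) = -888/(-1 - 10*(3 + 3*2)) = -888/(-1 - 10*(3 + 6)) = -888/(-1 - 10*9) = -888/(-1 - 90) = -888/(-91) = -888*(-1/91) = 888/91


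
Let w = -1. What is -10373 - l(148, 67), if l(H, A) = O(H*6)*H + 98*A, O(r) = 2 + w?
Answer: -17087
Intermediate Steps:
O(r) = 1 (O(r) = 2 - 1 = 1)
l(H, A) = H + 98*A (l(H, A) = 1*H + 98*A = H + 98*A)
-10373 - l(148, 67) = -10373 - (148 + 98*67) = -10373 - (148 + 6566) = -10373 - 1*6714 = -10373 - 6714 = -17087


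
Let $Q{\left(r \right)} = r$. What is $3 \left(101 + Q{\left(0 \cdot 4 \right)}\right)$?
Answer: $303$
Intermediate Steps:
$3 \left(101 + Q{\left(0 \cdot 4 \right)}\right) = 3 \left(101 + 0 \cdot 4\right) = 3 \left(101 + 0\right) = 3 \cdot 101 = 303$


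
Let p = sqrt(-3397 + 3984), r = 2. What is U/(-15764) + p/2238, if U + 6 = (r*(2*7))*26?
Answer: -361/7882 + sqrt(587)/2238 ≈ -0.034975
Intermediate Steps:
p = sqrt(587) ≈ 24.228
U = 722 (U = -6 + (2*(2*7))*26 = -6 + (2*14)*26 = -6 + 28*26 = -6 + 728 = 722)
U/(-15764) + p/2238 = 722/(-15764) + sqrt(587)/2238 = 722*(-1/15764) + sqrt(587)*(1/2238) = -361/7882 + sqrt(587)/2238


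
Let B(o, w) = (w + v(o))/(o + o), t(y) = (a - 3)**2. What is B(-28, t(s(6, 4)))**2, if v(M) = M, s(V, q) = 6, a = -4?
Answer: 9/64 ≈ 0.14063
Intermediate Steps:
t(y) = 49 (t(y) = (-4 - 3)**2 = (-7)**2 = 49)
B(o, w) = (o + w)/(2*o) (B(o, w) = (w + o)/(o + o) = (o + w)/((2*o)) = (o + w)*(1/(2*o)) = (o + w)/(2*o))
B(-28, t(s(6, 4)))**2 = ((1/2)*(-28 + 49)/(-28))**2 = ((1/2)*(-1/28)*21)**2 = (-3/8)**2 = 9/64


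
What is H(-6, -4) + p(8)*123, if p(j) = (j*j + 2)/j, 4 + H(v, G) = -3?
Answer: 4031/4 ≈ 1007.8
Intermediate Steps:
H(v, G) = -7 (H(v, G) = -4 - 3 = -7)
p(j) = (2 + j**2)/j (p(j) = (j**2 + 2)/j = (2 + j**2)/j)
H(-6, -4) + p(8)*123 = -7 + (8 + 2/8)*123 = -7 + (8 + 2*(1/8))*123 = -7 + (8 + 1/4)*123 = -7 + (33/4)*123 = -7 + 4059/4 = 4031/4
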